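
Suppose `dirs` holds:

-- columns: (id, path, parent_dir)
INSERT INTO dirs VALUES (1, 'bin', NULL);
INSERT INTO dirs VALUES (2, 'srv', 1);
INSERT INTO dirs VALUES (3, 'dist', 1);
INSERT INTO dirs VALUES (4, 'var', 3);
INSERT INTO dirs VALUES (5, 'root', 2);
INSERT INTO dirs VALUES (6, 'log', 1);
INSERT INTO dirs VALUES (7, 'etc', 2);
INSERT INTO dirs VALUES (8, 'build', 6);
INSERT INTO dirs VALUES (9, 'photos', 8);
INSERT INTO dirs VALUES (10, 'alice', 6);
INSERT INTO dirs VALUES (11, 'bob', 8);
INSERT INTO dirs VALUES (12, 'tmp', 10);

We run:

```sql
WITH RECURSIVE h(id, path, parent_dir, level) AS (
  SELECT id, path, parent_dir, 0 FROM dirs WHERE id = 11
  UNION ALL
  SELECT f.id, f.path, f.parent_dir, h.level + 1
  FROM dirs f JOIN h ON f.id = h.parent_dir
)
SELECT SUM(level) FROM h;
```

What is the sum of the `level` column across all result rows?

Base: id=11 (bob), parent_dir=8, level 0.
Iteration 1: join on id=8 -> build (id 8, parent_dir=6, level 1).
Iteration 2: join on id=6 -> log (id 6, parent_dir=1, level 2).
Iteration 3: join on id=1 -> bin (id 1, parent_dir=NULL, level 3).
Iteration 4: parent_dir is NULL; no match; recursion stops.
SUM(level) = 0 + 1 + 2 + 3 = 6.

6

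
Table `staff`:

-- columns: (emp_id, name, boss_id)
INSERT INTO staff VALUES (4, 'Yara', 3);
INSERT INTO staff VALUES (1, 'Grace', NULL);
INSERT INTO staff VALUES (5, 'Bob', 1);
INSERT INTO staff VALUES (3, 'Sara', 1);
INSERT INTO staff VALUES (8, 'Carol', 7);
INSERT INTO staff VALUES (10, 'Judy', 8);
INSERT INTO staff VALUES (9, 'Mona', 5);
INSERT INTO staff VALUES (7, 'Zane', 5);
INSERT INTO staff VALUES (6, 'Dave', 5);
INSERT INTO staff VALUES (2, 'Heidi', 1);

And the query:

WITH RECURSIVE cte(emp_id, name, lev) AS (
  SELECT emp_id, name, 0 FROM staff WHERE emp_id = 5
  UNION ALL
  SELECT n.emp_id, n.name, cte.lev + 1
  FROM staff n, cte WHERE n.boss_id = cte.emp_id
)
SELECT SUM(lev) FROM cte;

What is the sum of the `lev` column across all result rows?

8

Base: emp_id=5 (Bob) at lev 0.
Iteration 1: rows with boss_id in {5} -> Dave (id 6, lev 1), Zane (id 7, lev 1), Mona (id 9, lev 1).
Iteration 2: rows with boss_id in {6,7,9} -> Carol (id 8, lev 2).
Iteration 3: rows with boss_id in {8} -> Judy (id 10, lev 3).
Iteration 4: no rows with boss_id in {10}; recursion stops.
SUM(lev) = 0 + 1 + 1 + 1 + 2 + 3 = 8.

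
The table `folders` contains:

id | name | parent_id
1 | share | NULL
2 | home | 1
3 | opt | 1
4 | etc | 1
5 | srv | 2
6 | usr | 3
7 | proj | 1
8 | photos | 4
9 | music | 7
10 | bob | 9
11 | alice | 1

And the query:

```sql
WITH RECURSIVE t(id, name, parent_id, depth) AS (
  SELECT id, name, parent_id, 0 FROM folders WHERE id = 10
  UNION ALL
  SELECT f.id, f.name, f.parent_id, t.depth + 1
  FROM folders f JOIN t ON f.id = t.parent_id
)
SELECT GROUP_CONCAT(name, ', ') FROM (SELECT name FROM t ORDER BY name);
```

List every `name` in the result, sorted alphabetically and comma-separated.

Base: id=10 (bob), parent_id=9, depth 0.
Iteration 1: join on id=9 -> music (id 9, parent_id=7, depth 1).
Iteration 2: join on id=7 -> proj (id 7, parent_id=1, depth 2).
Iteration 3: join on id=1 -> share (id 1, parent_id=NULL, depth 3).
Iteration 4: parent_id is NULL; no match; recursion stops.

bob, music, proj, share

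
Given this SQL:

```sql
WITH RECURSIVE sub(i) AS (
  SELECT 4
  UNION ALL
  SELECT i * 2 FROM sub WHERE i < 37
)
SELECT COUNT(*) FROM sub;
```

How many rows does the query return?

Base: i=4.
Iteration 1: 4 < 37 holds -> i = 4 * 2 = 8.
Iteration 2: 8 < 37 holds -> i = 8 * 2 = 16.
Iteration 3: 16 < 37 holds -> i = 16 * 2 = 32.
Iteration 4: 32 < 37 holds -> i = 32 * 2 = 64.
Iteration 5: 64 < 37 fails; recursion stops.
Total rows emitted: 5.

5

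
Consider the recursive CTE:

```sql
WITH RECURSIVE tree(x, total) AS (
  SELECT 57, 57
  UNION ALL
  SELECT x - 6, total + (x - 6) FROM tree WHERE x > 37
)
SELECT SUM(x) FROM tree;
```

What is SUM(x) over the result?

Base: x=57, total=57.
Iteration 1: 57 > 37 holds -> x = 57 - 6 = 51, total = 57 + 51 = 108.
Iteration 2: 51 > 37 holds -> x = 51 - 6 = 45, total = 108 + 45 = 153.
Iteration 3: 45 > 37 holds -> x = 45 - 6 = 39, total = 153 + 39 = 192.
Iteration 4: 39 > 37 holds -> x = 39 - 6 = 33, total = 192 + 33 = 225.
Iteration 5: 33 > 37 fails; recursion stops.
SUM(x) = 57 + 51 + 45 + 39 + 33 = 225.

225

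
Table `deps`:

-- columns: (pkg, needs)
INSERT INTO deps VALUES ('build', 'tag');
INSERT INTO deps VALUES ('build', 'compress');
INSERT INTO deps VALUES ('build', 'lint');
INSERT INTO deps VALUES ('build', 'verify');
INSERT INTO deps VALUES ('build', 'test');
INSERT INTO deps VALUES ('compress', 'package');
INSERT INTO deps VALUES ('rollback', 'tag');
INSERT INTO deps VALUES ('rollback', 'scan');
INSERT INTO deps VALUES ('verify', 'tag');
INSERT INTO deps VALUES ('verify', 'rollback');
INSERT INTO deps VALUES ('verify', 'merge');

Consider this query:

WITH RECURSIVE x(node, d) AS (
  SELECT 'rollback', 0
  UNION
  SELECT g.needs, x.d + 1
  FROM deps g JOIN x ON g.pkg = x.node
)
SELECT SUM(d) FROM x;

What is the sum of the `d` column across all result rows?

2

Base: (rollback, d=0).
Iteration 1: edges from {rollback} -> (scan, d=1), (tag, d=1).
Iteration 2: no outgoing edges from {scan,tag}; recursion stops.
SUM(d) = 0 + 1 + 1 = 2.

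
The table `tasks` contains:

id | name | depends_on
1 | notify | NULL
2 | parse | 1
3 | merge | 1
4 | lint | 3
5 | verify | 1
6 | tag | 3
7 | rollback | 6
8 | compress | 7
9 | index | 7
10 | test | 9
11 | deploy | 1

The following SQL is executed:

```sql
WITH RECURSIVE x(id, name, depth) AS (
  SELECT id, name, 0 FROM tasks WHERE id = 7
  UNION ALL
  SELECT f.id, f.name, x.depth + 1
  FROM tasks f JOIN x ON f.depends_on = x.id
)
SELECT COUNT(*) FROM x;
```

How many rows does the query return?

Base: id=7 (rollback) at depth 0.
Iteration 1: rows with depends_on in {7} -> compress (id 8, depth 1), index (id 9, depth 1).
Iteration 2: rows with depends_on in {8,9} -> test (id 10, depth 2).
Iteration 3: no rows with depends_on in {10}; recursion stops.
Total rows emitted: 4.

4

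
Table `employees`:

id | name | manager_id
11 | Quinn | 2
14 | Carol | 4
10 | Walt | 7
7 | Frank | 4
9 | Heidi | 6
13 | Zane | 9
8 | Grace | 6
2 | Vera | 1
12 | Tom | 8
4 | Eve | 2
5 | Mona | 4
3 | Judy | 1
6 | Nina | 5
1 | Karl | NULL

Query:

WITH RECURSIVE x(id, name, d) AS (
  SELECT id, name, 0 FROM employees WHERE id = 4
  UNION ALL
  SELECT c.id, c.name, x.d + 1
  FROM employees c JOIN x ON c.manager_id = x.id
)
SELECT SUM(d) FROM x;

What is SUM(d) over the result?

Base: id=4 (Eve) at d 0.
Iteration 1: rows with manager_id in {4} -> Mona (id 5, d 1), Frank (id 7, d 1), Carol (id 14, d 1).
Iteration 2: rows with manager_id in {5,7,14} -> Nina (id 6, d 2), Walt (id 10, d 2).
Iteration 3: rows with manager_id in {6,10} -> Grace (id 8, d 3), Heidi (id 9, d 3).
Iteration 4: rows with manager_id in {8,9} -> Tom (id 12, d 4), Zane (id 13, d 4).
Iteration 5: no rows with manager_id in {12,13}; recursion stops.
SUM(d) = 0 + 1 + 1 + 1 + 2 + 2 + 3 + 3 + 4 + 4 = 21.

21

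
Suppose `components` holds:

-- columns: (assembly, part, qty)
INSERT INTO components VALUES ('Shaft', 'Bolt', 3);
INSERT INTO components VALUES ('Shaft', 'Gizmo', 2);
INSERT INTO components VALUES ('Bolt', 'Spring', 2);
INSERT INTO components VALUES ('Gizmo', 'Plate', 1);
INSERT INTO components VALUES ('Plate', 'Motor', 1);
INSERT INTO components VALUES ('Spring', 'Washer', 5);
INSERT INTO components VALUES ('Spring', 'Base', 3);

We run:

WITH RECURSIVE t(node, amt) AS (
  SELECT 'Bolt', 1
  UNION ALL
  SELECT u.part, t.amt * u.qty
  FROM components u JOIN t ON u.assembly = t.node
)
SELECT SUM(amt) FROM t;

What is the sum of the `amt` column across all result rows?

Base: (Bolt, amt=1).
Iteration 1: components of {Bolt} -> Spring = 1*2 = 2.
Iteration 2: components of {Spring} -> Base = 2*3 = 6, Washer = 2*5 = 10.
Iteration 3: no further components; recursion stops.
SUM(amt) = 1 + 2 + 10 + 6 = 19.

19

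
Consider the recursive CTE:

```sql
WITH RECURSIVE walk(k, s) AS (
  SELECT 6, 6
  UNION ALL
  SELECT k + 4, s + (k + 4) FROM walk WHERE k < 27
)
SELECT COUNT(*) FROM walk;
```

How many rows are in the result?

Base: k=6, s=6.
Iteration 1: 6 < 27 holds -> k = 6 + 4 = 10, s = 6 + 10 = 16.
Iteration 2: 10 < 27 holds -> k = 10 + 4 = 14, s = 16 + 14 = 30.
Iteration 3: 14 < 27 holds -> k = 14 + 4 = 18, s = 30 + 18 = 48.
Iteration 4: 18 < 27 holds -> k = 18 + 4 = 22, s = 48 + 22 = 70.
Iteration 5: 22 < 27 holds -> k = 22 + 4 = 26, s = 70 + 26 = 96.
Iteration 6: 26 < 27 holds -> k = 26 + 4 = 30, s = 96 + 30 = 126.
Iteration 7: 30 < 27 fails; recursion stops.
Total rows emitted: 7.

7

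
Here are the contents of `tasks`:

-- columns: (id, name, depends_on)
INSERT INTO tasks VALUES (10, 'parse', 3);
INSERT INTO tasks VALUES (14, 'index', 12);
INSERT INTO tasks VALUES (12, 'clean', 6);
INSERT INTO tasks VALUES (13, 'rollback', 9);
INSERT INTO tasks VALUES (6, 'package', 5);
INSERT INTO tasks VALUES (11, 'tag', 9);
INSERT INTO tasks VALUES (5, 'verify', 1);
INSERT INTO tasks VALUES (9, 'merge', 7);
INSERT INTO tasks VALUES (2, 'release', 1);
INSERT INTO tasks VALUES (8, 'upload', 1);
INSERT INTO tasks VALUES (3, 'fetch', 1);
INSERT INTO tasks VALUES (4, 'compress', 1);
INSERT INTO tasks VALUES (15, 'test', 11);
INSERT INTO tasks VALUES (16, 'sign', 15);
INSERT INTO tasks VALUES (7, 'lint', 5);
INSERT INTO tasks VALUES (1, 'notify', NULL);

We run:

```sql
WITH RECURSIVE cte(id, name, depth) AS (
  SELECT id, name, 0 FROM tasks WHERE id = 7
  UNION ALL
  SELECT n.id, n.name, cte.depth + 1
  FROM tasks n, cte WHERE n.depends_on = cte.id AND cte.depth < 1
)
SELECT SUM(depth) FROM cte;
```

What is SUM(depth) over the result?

1

Base: id=7 (lint) at depth 0.
Iteration 1: rows with depends_on in {7} -> merge (id 9, depth 1).
Iteration 2: depth < 1 fails for all current rows; recursion stops.
SUM(depth) = 0 + 1 = 1.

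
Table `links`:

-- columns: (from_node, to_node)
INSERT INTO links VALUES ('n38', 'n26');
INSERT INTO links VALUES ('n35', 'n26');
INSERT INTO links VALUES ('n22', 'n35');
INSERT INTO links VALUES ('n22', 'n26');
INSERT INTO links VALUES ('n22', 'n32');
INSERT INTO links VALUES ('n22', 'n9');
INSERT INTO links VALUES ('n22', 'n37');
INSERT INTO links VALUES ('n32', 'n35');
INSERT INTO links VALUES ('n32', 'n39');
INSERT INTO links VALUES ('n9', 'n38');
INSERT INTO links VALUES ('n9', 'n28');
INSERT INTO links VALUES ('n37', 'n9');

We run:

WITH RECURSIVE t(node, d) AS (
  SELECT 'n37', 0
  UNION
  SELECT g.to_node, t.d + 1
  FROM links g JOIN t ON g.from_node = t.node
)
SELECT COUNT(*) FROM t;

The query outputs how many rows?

Base: (n37, d=0).
Iteration 1: edges from {n37} -> (n9, d=1).
Iteration 2: edges from {n9} -> (n28, d=2), (n38, d=2).
Iteration 3: edges from {n28,n38} -> (n26, d=3).
Iteration 4: no outgoing edges from {n26}; recursion stops.
Total rows emitted: 5.

5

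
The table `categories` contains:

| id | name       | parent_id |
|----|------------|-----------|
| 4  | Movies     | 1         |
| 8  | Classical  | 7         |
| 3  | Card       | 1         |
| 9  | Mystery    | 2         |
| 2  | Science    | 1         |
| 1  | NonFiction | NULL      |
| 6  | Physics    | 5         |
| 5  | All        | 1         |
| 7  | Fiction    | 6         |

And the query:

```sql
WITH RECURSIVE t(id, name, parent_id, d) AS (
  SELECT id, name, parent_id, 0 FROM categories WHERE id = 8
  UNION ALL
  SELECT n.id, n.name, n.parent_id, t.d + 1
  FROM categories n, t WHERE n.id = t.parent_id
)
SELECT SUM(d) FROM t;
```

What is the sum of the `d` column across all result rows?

10

Base: id=8 (Classical), parent_id=7, d 0.
Iteration 1: join on id=7 -> Fiction (id 7, parent_id=6, d 1).
Iteration 2: join on id=6 -> Physics (id 6, parent_id=5, d 2).
Iteration 3: join on id=5 -> All (id 5, parent_id=1, d 3).
Iteration 4: join on id=1 -> NonFiction (id 1, parent_id=NULL, d 4).
Iteration 5: parent_id is NULL; no match; recursion stops.
SUM(d) = 0 + 1 + 2 + 3 + 4 = 10.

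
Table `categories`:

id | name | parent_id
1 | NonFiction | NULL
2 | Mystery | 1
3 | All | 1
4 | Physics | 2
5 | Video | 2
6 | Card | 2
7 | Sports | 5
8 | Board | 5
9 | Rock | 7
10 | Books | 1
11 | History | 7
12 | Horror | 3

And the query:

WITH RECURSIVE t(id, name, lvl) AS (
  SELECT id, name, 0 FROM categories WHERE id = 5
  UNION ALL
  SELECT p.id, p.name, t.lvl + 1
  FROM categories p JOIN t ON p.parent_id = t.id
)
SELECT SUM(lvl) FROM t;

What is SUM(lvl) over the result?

Base: id=5 (Video) at lvl 0.
Iteration 1: rows with parent_id in {5} -> Sports (id 7, lvl 1), Board (id 8, lvl 1).
Iteration 2: rows with parent_id in {7,8} -> Rock (id 9, lvl 2), History (id 11, lvl 2).
Iteration 3: no rows with parent_id in {9,11}; recursion stops.
SUM(lvl) = 0 + 1 + 1 + 2 + 2 = 6.

6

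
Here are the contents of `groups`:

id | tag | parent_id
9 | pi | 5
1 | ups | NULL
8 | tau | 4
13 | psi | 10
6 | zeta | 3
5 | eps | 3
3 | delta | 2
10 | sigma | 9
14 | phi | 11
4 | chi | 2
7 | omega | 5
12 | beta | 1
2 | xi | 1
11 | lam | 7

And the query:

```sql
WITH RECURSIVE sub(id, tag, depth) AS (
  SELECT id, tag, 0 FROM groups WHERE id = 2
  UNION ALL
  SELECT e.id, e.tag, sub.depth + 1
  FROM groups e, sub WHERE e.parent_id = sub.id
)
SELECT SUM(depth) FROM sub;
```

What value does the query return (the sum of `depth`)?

Base: id=2 (xi) at depth 0.
Iteration 1: rows with parent_id in {2} -> delta (id 3, depth 1), chi (id 4, depth 1).
Iteration 2: rows with parent_id in {3,4} -> eps (id 5, depth 2), zeta (id 6, depth 2), tau (id 8, depth 2).
Iteration 3: rows with parent_id in {5,6,8} -> omega (id 7, depth 3), pi (id 9, depth 3).
Iteration 4: rows with parent_id in {7,9} -> sigma (id 10, depth 4), lam (id 11, depth 4).
Iteration 5: rows with parent_id in {10,11} -> psi (id 13, depth 5), phi (id 14, depth 5).
Iteration 6: no rows with parent_id in {13,14}; recursion stops.
SUM(depth) = 0 + 1 + 1 + 2 + 2 + 2 + 3 + 3 + 4 + 4 + 5 + 5 = 32.

32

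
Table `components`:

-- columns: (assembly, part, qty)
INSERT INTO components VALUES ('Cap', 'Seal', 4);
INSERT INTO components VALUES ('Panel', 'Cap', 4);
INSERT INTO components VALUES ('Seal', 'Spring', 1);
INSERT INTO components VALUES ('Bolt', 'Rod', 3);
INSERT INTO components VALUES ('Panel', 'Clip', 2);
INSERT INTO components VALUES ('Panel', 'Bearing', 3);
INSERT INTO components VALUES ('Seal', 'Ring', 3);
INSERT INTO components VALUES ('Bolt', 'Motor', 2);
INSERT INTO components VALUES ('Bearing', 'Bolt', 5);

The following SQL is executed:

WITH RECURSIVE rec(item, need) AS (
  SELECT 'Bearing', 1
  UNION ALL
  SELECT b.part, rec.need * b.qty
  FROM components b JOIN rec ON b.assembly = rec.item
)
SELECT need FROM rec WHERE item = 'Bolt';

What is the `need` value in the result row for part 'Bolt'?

Base: (Bearing, need=1).
Iteration 1: components of {Bearing} -> Bolt = 1*5 = 5.
Iteration 2: components of {Bolt} -> Motor = 5*2 = 10, Rod = 5*3 = 15.
Iteration 3: no further components; recursion stops.

5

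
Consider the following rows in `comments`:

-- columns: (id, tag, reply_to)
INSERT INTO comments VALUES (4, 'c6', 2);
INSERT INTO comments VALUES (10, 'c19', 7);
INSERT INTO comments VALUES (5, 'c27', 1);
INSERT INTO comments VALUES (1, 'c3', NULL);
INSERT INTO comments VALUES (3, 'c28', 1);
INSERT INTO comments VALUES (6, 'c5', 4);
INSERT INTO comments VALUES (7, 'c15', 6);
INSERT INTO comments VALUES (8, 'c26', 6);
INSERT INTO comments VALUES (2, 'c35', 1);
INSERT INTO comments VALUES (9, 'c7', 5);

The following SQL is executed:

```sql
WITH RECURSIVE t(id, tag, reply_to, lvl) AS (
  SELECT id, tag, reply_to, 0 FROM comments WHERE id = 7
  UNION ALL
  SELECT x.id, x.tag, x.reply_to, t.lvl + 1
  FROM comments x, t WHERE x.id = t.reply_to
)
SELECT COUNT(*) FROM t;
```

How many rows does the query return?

Base: id=7 (c15), reply_to=6, lvl 0.
Iteration 1: join on id=6 -> c5 (id 6, reply_to=4, lvl 1).
Iteration 2: join on id=4 -> c6 (id 4, reply_to=2, lvl 2).
Iteration 3: join on id=2 -> c35 (id 2, reply_to=1, lvl 3).
Iteration 4: join on id=1 -> c3 (id 1, reply_to=NULL, lvl 4).
Iteration 5: reply_to is NULL; no match; recursion stops.
Total rows emitted: 5.

5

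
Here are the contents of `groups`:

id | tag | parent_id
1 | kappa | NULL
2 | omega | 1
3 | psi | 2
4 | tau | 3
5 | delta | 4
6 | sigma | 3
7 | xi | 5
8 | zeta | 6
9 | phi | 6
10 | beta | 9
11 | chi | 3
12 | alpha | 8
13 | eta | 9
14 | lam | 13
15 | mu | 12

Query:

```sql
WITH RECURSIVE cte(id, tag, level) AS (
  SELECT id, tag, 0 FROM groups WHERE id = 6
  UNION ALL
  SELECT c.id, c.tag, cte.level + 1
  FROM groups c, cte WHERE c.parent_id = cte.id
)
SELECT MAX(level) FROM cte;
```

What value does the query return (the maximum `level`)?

3

Base: id=6 (sigma) at level 0.
Iteration 1: rows with parent_id in {6} -> zeta (id 8, level 1), phi (id 9, level 1).
Iteration 2: rows with parent_id in {8,9} -> beta (id 10, level 2), alpha (id 12, level 2), eta (id 13, level 2).
Iteration 3: rows with parent_id in {10,12,13} -> lam (id 14, level 3), mu (id 15, level 3).
Iteration 4: no rows with parent_id in {14,15}; recursion stops.
level values: 0, 1, 1, 2, 2, 2, 3, 3; the maximum is 3.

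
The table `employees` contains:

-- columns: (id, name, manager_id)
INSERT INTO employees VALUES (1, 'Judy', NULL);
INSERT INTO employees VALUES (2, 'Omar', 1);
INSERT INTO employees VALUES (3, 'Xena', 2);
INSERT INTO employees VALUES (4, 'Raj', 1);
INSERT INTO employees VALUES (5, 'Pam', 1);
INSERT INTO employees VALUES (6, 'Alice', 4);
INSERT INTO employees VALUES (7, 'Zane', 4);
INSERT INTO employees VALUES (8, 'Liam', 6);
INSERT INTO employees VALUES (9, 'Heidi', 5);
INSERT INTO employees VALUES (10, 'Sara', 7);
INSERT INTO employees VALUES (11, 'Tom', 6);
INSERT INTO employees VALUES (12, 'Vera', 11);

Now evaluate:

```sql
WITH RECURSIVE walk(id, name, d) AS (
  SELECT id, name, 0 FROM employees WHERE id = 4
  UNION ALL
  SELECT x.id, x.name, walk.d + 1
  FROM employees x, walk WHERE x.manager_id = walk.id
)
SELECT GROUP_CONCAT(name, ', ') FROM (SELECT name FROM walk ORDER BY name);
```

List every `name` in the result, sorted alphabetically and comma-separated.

Alice, Liam, Raj, Sara, Tom, Vera, Zane

Base: id=4 (Raj) at d 0.
Iteration 1: rows with manager_id in {4} -> Alice (id 6, d 1), Zane (id 7, d 1).
Iteration 2: rows with manager_id in {6,7} -> Liam (id 8, d 2), Sara (id 10, d 2), Tom (id 11, d 2).
Iteration 3: rows with manager_id in {8,10,11} -> Vera (id 12, d 3).
Iteration 4: no rows with manager_id in {12}; recursion stops.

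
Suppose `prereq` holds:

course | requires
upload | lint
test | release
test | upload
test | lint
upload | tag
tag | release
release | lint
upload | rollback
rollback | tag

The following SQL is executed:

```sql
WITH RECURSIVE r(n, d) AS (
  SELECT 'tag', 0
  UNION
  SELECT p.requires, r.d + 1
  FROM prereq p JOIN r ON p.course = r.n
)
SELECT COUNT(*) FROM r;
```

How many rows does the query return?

Base: (tag, d=0).
Iteration 1: edges from {tag} -> (release, d=1).
Iteration 2: edges from {release} -> (lint, d=2).
Iteration 3: no outgoing edges from {lint}; recursion stops.
Total rows emitted: 3.

3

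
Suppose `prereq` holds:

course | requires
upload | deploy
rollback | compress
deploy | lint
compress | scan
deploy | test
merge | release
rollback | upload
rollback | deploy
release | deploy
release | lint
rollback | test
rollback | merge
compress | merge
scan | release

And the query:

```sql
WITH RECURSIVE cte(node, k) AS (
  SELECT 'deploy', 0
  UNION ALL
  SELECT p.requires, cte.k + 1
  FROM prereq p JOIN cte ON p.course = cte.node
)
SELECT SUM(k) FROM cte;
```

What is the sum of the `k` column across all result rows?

2

Base: (deploy, k=0).
Iteration 1: edges from {deploy} -> (lint, k=1), (test, k=1).
Iteration 2: no outgoing edges from {lint,test}; recursion stops.
SUM(k) = 0 + 1 + 1 = 2.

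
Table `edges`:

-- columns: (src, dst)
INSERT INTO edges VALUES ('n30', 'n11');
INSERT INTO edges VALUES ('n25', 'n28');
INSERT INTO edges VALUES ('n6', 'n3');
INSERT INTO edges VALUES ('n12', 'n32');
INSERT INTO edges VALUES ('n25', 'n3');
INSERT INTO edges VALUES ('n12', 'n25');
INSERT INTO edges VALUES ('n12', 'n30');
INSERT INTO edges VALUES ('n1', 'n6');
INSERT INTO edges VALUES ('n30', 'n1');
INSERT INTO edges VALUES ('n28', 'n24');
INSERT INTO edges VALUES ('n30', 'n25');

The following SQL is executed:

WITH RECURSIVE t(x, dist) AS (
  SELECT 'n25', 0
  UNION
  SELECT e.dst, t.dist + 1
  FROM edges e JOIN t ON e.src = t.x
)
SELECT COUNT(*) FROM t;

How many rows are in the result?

4

Base: (n25, dist=0).
Iteration 1: edges from {n25} -> (n28, dist=1), (n3, dist=1).
Iteration 2: edges from {n28,n3} -> (n24, dist=2).
Iteration 3: no outgoing edges from {n24}; recursion stops.
Total rows emitted: 4.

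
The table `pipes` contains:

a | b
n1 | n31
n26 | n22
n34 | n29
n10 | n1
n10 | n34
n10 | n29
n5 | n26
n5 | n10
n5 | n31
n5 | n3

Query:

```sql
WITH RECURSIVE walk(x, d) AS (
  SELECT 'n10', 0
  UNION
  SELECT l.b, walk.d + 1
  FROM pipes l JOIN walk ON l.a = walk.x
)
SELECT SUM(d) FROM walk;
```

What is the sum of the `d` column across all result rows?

7

Base: (n10, d=0).
Iteration 1: edges from {n10} -> (n1, d=1), (n29, d=1), (n34, d=1).
Iteration 2: edges from {n1,n29,n34} -> (n29, d=2), (n31, d=2).
Iteration 3: no outgoing edges from {n29,n31}; recursion stops.
SUM(d) = 0 + 1 + 1 + 1 + 2 + 2 = 7.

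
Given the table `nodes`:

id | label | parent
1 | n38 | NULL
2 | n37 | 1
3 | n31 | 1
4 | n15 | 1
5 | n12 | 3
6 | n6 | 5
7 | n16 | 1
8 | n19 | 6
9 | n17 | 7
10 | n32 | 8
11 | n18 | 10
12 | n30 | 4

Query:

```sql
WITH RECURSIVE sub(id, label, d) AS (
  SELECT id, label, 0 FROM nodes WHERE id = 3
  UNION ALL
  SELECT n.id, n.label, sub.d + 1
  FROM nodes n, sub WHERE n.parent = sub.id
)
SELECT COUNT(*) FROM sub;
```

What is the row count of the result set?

6

Base: id=3 (n31) at d 0.
Iteration 1: rows with parent in {3} -> n12 (id 5, d 1).
Iteration 2: rows with parent in {5} -> n6 (id 6, d 2).
Iteration 3: rows with parent in {6} -> n19 (id 8, d 3).
Iteration 4: rows with parent in {8} -> n32 (id 10, d 4).
Iteration 5: rows with parent in {10} -> n18 (id 11, d 5).
Iteration 6: no rows with parent in {11}; recursion stops.
Total rows emitted: 6.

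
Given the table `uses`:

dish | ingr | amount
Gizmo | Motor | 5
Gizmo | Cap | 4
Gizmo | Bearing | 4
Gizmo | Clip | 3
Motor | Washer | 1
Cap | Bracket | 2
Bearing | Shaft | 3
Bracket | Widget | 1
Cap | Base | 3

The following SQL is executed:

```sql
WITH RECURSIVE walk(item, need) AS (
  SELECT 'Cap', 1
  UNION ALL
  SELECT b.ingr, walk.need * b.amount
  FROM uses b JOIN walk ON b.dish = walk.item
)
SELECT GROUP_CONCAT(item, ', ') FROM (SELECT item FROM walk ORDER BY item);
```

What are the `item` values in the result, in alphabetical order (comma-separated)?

Base, Bracket, Cap, Widget

Base: (Cap, need=1).
Iteration 1: components of {Cap} -> Base = 1*3 = 3, Bracket = 1*2 = 2.
Iteration 2: components of {Base,Bracket} -> Widget = 2*1 = 2.
Iteration 3: no further components; recursion stops.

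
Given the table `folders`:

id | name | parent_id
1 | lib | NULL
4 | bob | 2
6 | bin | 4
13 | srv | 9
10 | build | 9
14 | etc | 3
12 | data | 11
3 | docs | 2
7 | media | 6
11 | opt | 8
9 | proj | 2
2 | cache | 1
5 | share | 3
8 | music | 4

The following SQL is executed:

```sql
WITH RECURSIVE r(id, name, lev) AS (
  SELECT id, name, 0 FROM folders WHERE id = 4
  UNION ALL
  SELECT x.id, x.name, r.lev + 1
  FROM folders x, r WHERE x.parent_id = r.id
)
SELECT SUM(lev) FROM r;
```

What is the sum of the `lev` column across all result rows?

Base: id=4 (bob) at lev 0.
Iteration 1: rows with parent_id in {4} -> bin (id 6, lev 1), music (id 8, lev 1).
Iteration 2: rows with parent_id in {6,8} -> media (id 7, lev 2), opt (id 11, lev 2).
Iteration 3: rows with parent_id in {7,11} -> data (id 12, lev 3).
Iteration 4: no rows with parent_id in {12}; recursion stops.
SUM(lev) = 0 + 1 + 1 + 2 + 2 + 3 = 9.

9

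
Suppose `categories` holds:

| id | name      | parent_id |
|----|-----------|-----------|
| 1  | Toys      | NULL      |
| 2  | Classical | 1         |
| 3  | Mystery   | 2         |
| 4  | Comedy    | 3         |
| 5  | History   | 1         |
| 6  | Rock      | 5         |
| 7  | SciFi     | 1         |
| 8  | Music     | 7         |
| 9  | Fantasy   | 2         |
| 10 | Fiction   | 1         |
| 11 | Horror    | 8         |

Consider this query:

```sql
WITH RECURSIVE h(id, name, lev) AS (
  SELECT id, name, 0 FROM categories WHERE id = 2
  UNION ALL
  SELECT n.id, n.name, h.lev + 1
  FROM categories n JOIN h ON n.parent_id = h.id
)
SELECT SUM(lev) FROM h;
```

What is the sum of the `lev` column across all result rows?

Base: id=2 (Classical) at lev 0.
Iteration 1: rows with parent_id in {2} -> Mystery (id 3, lev 1), Fantasy (id 9, lev 1).
Iteration 2: rows with parent_id in {3,9} -> Comedy (id 4, lev 2).
Iteration 3: no rows with parent_id in {4}; recursion stops.
SUM(lev) = 0 + 1 + 1 + 2 = 4.

4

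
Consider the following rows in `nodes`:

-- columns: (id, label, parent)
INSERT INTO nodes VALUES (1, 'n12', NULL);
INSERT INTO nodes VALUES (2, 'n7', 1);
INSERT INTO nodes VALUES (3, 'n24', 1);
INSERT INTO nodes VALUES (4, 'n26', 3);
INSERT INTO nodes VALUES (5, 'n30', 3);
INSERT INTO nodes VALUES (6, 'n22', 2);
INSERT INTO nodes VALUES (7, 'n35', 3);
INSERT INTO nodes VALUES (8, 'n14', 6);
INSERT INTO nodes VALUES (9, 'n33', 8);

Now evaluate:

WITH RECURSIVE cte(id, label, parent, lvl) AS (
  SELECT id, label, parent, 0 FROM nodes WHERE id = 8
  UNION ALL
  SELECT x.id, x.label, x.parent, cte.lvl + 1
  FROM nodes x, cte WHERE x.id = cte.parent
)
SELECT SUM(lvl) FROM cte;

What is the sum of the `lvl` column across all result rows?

6

Base: id=8 (n14), parent=6, lvl 0.
Iteration 1: join on id=6 -> n22 (id 6, parent=2, lvl 1).
Iteration 2: join on id=2 -> n7 (id 2, parent=1, lvl 2).
Iteration 3: join on id=1 -> n12 (id 1, parent=NULL, lvl 3).
Iteration 4: parent is NULL; no match; recursion stops.
SUM(lvl) = 0 + 1 + 2 + 3 = 6.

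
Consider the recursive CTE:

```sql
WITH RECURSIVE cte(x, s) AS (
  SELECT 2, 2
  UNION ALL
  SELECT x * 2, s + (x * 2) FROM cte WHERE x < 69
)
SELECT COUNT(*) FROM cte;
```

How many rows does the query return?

Base: x=2, s=2.
Iteration 1: 2 < 69 holds -> x = 2 * 2 = 4, s = 2 + 4 = 6.
Iteration 2: 4 < 69 holds -> x = 4 * 2 = 8, s = 6 + 8 = 14.
Iteration 3: 8 < 69 holds -> x = 8 * 2 = 16, s = 14 + 16 = 30.
Iteration 4: 16 < 69 holds -> x = 16 * 2 = 32, s = 30 + 32 = 62.
Iteration 5: 32 < 69 holds -> x = 32 * 2 = 64, s = 62 + 64 = 126.
Iteration 6: 64 < 69 holds -> x = 64 * 2 = 128, s = 126 + 128 = 254.
Iteration 7: 128 < 69 fails; recursion stops.
Total rows emitted: 7.

7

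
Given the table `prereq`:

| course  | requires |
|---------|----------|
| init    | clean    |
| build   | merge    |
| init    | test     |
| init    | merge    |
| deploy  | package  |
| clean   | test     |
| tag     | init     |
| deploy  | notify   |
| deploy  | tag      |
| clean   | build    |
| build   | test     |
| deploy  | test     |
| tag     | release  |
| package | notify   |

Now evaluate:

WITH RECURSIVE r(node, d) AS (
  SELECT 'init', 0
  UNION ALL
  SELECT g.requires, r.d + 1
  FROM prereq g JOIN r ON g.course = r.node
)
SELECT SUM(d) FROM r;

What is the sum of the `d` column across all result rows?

13

Base: (init, d=0).
Iteration 1: edges from {init} -> (clean, d=1), (merge, d=1), (test, d=1).
Iteration 2: edges from {clean,merge,test} -> (build, d=2), (test, d=2).
Iteration 3: edges from {build,test} -> (merge, d=3), (test, d=3).
Iteration 4: no outgoing edges from {merge,test}; recursion stops.
SUM(d) = 0 + 1 + 1 + 1 + 2 + 2 + 3 + 3 = 13.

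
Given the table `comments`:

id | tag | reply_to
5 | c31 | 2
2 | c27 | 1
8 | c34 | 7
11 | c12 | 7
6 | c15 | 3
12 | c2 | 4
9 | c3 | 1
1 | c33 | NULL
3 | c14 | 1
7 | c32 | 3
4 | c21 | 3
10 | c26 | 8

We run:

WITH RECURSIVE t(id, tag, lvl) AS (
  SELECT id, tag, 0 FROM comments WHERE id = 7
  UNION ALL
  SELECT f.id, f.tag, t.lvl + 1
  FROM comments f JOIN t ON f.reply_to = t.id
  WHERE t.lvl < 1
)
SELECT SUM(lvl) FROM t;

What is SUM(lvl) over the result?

Base: id=7 (c32) at lvl 0.
Iteration 1: rows with reply_to in {7} -> c34 (id 8, lvl 1), c12 (id 11, lvl 1).
Iteration 2: lvl < 1 fails for all current rows; recursion stops.
SUM(lvl) = 0 + 1 + 1 = 2.

2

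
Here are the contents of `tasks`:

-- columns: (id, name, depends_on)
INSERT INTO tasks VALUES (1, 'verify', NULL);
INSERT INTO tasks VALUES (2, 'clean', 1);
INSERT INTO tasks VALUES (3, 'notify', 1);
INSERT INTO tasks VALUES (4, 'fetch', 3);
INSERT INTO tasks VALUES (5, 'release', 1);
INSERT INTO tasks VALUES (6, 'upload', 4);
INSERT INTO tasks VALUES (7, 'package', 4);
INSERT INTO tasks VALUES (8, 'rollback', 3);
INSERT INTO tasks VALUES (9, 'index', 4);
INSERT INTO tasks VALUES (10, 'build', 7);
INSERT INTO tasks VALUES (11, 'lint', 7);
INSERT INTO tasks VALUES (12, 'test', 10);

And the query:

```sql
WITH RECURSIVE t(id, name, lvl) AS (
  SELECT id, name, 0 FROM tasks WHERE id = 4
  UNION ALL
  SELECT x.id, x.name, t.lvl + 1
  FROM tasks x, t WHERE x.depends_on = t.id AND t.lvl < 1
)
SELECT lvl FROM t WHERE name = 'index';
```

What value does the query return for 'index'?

Base: id=4 (fetch) at lvl 0.
Iteration 1: rows with depends_on in {4} -> upload (id 6, lvl 1), package (id 7, lvl 1), index (id 9, lvl 1).
Iteration 2: lvl < 1 fails for all current rows; recursion stops.

1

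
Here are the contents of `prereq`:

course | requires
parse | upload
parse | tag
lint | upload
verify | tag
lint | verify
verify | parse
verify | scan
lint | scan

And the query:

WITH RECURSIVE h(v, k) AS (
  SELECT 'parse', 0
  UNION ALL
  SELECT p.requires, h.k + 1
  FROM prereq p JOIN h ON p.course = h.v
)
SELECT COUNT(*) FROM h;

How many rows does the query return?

3

Base: (parse, k=0).
Iteration 1: edges from {parse} -> (tag, k=1), (upload, k=1).
Iteration 2: no outgoing edges from {tag,upload}; recursion stops.
Total rows emitted: 3.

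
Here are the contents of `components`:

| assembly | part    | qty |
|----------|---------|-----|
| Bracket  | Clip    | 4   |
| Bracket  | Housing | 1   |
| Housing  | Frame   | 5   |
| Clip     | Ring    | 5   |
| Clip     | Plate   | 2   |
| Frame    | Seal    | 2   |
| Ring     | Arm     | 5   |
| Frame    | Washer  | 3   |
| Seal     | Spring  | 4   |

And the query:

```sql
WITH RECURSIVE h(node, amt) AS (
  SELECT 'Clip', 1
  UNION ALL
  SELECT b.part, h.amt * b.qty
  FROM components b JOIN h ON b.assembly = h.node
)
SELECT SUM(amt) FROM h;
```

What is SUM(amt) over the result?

Base: (Clip, amt=1).
Iteration 1: components of {Clip} -> Plate = 1*2 = 2, Ring = 1*5 = 5.
Iteration 2: components of {Plate,Ring} -> Arm = 5*5 = 25.
Iteration 3: no further components; recursion stops.
SUM(amt) = 1 + 5 + 2 + 25 = 33.

33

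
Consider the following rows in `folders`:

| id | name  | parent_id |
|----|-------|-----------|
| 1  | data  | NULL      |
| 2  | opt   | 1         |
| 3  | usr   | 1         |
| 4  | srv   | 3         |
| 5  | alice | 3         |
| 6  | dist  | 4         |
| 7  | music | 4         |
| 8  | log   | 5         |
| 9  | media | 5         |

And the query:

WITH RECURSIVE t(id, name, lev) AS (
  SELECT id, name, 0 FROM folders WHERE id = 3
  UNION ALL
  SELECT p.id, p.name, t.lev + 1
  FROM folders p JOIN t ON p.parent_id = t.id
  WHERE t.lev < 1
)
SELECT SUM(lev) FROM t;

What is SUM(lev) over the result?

2

Base: id=3 (usr) at lev 0.
Iteration 1: rows with parent_id in {3} -> srv (id 4, lev 1), alice (id 5, lev 1).
Iteration 2: lev < 1 fails for all current rows; recursion stops.
SUM(lev) = 0 + 1 + 1 = 2.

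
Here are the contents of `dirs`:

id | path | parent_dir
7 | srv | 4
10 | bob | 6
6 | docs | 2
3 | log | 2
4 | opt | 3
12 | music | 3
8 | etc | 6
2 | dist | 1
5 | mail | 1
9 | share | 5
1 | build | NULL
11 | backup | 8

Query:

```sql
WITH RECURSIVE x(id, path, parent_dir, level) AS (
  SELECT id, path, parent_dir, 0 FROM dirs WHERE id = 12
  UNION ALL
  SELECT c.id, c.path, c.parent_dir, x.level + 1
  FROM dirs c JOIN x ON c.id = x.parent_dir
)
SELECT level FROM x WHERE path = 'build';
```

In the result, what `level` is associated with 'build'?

Base: id=12 (music), parent_dir=3, level 0.
Iteration 1: join on id=3 -> log (id 3, parent_dir=2, level 1).
Iteration 2: join on id=2 -> dist (id 2, parent_dir=1, level 2).
Iteration 3: join on id=1 -> build (id 1, parent_dir=NULL, level 3).
Iteration 4: parent_dir is NULL; no match; recursion stops.

3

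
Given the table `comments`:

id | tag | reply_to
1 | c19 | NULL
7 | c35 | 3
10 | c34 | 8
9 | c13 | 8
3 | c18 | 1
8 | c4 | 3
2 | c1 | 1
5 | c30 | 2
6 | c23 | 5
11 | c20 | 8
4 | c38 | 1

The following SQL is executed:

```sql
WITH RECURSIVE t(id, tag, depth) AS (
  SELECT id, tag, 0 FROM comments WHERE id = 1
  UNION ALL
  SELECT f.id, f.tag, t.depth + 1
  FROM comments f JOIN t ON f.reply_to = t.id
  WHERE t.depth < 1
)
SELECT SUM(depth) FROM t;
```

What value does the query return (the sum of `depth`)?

3

Base: id=1 (c19) at depth 0.
Iteration 1: rows with reply_to in {1} -> c1 (id 2, depth 1), c18 (id 3, depth 1), c38 (id 4, depth 1).
Iteration 2: depth < 1 fails for all current rows; recursion stops.
SUM(depth) = 0 + 1 + 1 + 1 = 3.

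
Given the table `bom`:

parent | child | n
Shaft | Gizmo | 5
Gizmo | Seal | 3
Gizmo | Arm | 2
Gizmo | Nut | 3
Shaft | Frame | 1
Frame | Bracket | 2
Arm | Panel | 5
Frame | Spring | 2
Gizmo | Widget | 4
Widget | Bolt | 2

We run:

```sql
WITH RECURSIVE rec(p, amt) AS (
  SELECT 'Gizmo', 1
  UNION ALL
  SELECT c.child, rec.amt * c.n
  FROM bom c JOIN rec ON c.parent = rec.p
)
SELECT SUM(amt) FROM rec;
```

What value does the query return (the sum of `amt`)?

31

Base: (Gizmo, amt=1).
Iteration 1: components of {Gizmo} -> Arm = 1*2 = 2, Nut = 1*3 = 3, Seal = 1*3 = 3, Widget = 1*4 = 4.
Iteration 2: components of {Arm,Nut,Seal,Widget} -> Bolt = 4*2 = 8, Panel = 2*5 = 10.
Iteration 3: no further components; recursion stops.
SUM(amt) = 1 + 3 + 2 + 3 + 4 + 10 + 8 = 31.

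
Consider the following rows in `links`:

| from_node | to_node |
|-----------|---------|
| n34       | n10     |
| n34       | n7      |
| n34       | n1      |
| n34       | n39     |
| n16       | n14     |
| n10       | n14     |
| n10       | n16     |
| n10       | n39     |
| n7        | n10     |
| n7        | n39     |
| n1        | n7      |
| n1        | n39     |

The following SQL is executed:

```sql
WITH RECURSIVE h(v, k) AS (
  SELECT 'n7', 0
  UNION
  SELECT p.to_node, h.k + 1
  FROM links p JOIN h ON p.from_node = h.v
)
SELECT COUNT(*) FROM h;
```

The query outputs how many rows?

Base: (n7, k=0).
Iteration 1: edges from {n7} -> (n10, k=1), (n39, k=1).
Iteration 2: edges from {n10,n39} -> (n14, k=2), (n16, k=2), (n39, k=2).
Iteration 3: edges from {n14,n16,n39} -> (n14, k=3).
Iteration 4: no outgoing edges from {n14}; recursion stops.
Total rows emitted: 7.

7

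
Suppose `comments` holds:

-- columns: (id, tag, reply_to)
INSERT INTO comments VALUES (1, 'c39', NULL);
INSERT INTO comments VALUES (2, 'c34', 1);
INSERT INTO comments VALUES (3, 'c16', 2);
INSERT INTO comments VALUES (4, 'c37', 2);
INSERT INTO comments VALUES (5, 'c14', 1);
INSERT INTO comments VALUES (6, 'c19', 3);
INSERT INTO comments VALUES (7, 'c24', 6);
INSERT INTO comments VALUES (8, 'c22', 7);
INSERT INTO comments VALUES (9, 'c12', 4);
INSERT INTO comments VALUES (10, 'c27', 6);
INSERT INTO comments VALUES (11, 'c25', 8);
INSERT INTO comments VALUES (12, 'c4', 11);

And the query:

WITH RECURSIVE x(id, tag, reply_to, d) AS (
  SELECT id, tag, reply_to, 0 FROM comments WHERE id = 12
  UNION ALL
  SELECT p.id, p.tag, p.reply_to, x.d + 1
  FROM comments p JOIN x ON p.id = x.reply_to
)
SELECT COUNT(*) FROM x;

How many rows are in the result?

Base: id=12 (c4), reply_to=11, d 0.
Iteration 1: join on id=11 -> c25 (id 11, reply_to=8, d 1).
Iteration 2: join on id=8 -> c22 (id 8, reply_to=7, d 2).
Iteration 3: join on id=7 -> c24 (id 7, reply_to=6, d 3).
Iteration 4: join on id=6 -> c19 (id 6, reply_to=3, d 4).
Iteration 5: join on id=3 -> c16 (id 3, reply_to=2, d 5).
Iteration 6: join on id=2 -> c34 (id 2, reply_to=1, d 6).
Iteration 7: join on id=1 -> c39 (id 1, reply_to=NULL, d 7).
Iteration 8: reply_to is NULL; no match; recursion stops.
Total rows emitted: 8.

8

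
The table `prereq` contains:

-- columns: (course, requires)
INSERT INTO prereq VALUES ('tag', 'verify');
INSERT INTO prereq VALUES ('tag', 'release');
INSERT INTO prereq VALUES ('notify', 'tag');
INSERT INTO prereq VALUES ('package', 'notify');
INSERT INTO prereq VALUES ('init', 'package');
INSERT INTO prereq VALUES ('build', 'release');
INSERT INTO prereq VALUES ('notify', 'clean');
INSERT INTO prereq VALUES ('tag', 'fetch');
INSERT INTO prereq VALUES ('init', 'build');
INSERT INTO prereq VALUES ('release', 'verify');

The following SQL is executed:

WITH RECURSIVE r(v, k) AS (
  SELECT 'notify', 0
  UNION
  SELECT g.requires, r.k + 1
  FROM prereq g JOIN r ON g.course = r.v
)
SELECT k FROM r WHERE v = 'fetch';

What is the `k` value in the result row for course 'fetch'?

2

Base: (notify, k=0).
Iteration 1: edges from {notify} -> (clean, k=1), (tag, k=1).
Iteration 2: edges from {clean,tag} -> (fetch, k=2), (release, k=2), (verify, k=2).
Iteration 3: edges from {fetch,release,verify} -> (verify, k=3).
Iteration 4: no outgoing edges from {verify}; recursion stops.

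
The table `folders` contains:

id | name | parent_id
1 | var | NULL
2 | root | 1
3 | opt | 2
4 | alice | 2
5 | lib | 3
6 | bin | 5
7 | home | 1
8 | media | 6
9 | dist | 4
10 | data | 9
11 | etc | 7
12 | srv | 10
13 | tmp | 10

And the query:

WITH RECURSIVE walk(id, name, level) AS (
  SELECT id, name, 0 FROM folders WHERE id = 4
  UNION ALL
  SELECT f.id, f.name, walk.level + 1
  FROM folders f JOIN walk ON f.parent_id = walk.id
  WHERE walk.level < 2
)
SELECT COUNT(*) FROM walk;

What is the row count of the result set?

Base: id=4 (alice) at level 0.
Iteration 1: rows with parent_id in {4} -> dist (id 9, level 1).
Iteration 2: rows with parent_id in {9} -> data (id 10, level 2).
Iteration 3: level < 2 fails for all current rows; recursion stops.
Total rows emitted: 3.

3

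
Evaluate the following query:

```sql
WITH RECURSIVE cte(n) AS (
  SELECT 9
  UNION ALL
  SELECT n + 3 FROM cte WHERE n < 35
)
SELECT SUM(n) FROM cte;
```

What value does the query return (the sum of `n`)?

225

Base: n=9.
Iteration 1: 9 < 35 holds -> n = 9 + 3 = 12.
Iteration 2: 12 < 35 holds -> n = 12 + 3 = 15.
Iteration 3: 15 < 35 holds -> n = 15 + 3 = 18.
Iteration 4: 18 < 35 holds -> n = 18 + 3 = 21.
Iteration 5: 21 < 35 holds -> n = 21 + 3 = 24.
Iteration 6: 24 < 35 holds -> n = 24 + 3 = 27.
Iteration 7: 27 < 35 holds -> n = 27 + 3 = 30.
Iteration 8: 30 < 35 holds -> n = 30 + 3 = 33.
Iteration 9: 33 < 35 holds -> n = 33 + 3 = 36.
Iteration 10: 36 < 35 fails; recursion stops.
SUM(n) = 9 + 12 + 15 + 18 + 21 + 24 + 27 + 30 + 33 + 36 = 225.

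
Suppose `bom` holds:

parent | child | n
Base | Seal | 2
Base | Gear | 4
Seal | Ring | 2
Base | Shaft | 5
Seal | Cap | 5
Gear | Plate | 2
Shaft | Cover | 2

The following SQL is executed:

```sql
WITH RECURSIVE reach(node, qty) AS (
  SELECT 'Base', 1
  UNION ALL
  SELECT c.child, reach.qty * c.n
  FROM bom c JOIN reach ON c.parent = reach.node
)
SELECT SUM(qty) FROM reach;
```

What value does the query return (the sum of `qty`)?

Base: (Base, qty=1).
Iteration 1: components of {Base} -> Gear = 1*4 = 4, Seal = 1*2 = 2, Shaft = 1*5 = 5.
Iteration 2: components of {Gear,Seal,Shaft} -> Cap = 2*5 = 10, Cover = 5*2 = 10, Plate = 4*2 = 8, Ring = 2*2 = 4.
Iteration 3: no further components; recursion stops.
SUM(qty) = 1 + 2 + 4 + 5 + 4 + 10 + 8 + 10 = 44.

44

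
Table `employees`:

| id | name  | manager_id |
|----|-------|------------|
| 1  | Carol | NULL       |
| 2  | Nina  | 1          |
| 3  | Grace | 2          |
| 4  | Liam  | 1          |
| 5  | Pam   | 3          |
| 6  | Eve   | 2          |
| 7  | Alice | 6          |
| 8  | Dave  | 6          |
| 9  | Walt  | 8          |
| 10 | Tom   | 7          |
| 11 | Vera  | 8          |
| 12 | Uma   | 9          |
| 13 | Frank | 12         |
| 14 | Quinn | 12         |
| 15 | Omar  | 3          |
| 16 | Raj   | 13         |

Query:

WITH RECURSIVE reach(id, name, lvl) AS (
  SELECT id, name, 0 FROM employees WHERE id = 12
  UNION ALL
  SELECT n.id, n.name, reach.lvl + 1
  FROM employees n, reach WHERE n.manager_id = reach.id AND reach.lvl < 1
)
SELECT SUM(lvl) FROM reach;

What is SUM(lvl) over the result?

2

Base: id=12 (Uma) at lvl 0.
Iteration 1: rows with manager_id in {12} -> Frank (id 13, lvl 1), Quinn (id 14, lvl 1).
Iteration 2: lvl < 1 fails for all current rows; recursion stops.
SUM(lvl) = 0 + 1 + 1 = 2.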